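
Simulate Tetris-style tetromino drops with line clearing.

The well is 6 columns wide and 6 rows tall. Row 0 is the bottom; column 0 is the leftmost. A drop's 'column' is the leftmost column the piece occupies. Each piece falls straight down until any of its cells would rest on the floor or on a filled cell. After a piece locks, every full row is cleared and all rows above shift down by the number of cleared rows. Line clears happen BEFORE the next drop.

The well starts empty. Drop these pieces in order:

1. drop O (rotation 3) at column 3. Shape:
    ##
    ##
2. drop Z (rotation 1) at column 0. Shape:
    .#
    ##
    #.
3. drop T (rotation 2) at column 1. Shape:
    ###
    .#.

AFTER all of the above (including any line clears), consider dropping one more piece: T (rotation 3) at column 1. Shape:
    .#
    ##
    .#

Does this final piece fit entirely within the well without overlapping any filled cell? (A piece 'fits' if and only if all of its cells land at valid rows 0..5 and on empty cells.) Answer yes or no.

Drop 1: O rot3 at col 3 lands with bottom-row=0; cleared 0 line(s) (total 0); column heights now [0 0 0 2 2 0], max=2
Drop 2: Z rot1 at col 0 lands with bottom-row=0; cleared 0 line(s) (total 0); column heights now [2 3 0 2 2 0], max=3
Drop 3: T rot2 at col 1 lands with bottom-row=2; cleared 0 line(s) (total 0); column heights now [2 4 4 4 2 0], max=4
Test piece T rot3 at col 1 (width 2): heights before test = [2 4 4 4 2 0]; fits = False

Answer: no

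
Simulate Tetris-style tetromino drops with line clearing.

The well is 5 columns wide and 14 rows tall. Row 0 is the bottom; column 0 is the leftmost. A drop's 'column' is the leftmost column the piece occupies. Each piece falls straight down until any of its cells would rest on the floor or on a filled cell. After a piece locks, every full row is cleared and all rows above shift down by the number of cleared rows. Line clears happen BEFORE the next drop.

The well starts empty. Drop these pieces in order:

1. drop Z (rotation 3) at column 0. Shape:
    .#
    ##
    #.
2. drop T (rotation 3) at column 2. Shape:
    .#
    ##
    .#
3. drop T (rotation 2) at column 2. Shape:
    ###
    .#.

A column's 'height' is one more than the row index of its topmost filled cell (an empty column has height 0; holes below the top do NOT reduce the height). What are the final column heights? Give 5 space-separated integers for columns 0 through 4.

Answer: 2 3 5 5 5

Derivation:
Drop 1: Z rot3 at col 0 lands with bottom-row=0; cleared 0 line(s) (total 0); column heights now [2 3 0 0 0], max=3
Drop 2: T rot3 at col 2 lands with bottom-row=0; cleared 0 line(s) (total 0); column heights now [2 3 2 3 0], max=3
Drop 3: T rot2 at col 2 lands with bottom-row=3; cleared 0 line(s) (total 0); column heights now [2 3 5 5 5], max=5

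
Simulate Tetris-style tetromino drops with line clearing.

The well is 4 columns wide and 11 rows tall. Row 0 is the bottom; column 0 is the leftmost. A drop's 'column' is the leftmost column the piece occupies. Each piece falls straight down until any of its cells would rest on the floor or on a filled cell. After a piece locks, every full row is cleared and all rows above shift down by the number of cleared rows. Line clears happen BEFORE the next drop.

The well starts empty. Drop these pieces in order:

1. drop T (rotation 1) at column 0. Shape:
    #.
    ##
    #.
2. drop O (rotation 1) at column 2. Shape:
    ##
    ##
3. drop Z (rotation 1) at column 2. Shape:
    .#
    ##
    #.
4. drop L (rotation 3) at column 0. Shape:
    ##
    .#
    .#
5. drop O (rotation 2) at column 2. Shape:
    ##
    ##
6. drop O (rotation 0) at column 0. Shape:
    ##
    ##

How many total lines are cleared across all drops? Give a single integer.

Drop 1: T rot1 at col 0 lands with bottom-row=0; cleared 0 line(s) (total 0); column heights now [3 2 0 0], max=3
Drop 2: O rot1 at col 2 lands with bottom-row=0; cleared 1 line(s) (total 1); column heights now [2 0 1 1], max=2
Drop 3: Z rot1 at col 2 lands with bottom-row=1; cleared 0 line(s) (total 1); column heights now [2 0 3 4], max=4
Drop 4: L rot3 at col 0 lands with bottom-row=0; cleared 2 line(s) (total 3); column heights now [1 1 1 2], max=2
Drop 5: O rot2 at col 2 lands with bottom-row=2; cleared 0 line(s) (total 3); column heights now [1 1 4 4], max=4
Drop 6: O rot0 at col 0 lands with bottom-row=1; cleared 1 line(s) (total 4); column heights now [2 2 3 3], max=3

Answer: 4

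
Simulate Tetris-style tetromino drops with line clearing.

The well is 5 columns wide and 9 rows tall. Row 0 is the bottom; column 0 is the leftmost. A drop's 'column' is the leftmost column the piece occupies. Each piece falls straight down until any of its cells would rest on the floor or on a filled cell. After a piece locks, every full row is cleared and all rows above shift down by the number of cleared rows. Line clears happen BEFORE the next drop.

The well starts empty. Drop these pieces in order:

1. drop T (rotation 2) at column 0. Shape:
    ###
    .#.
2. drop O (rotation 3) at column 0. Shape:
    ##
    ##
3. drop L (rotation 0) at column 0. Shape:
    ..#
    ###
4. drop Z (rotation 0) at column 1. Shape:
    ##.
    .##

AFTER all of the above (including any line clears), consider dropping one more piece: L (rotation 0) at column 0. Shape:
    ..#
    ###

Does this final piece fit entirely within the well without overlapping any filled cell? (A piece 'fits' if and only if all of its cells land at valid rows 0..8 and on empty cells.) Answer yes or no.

Answer: no

Derivation:
Drop 1: T rot2 at col 0 lands with bottom-row=0; cleared 0 line(s) (total 0); column heights now [2 2 2 0 0], max=2
Drop 2: O rot3 at col 0 lands with bottom-row=2; cleared 0 line(s) (total 0); column heights now [4 4 2 0 0], max=4
Drop 3: L rot0 at col 0 lands with bottom-row=4; cleared 0 line(s) (total 0); column heights now [5 5 6 0 0], max=6
Drop 4: Z rot0 at col 1 lands with bottom-row=6; cleared 0 line(s) (total 0); column heights now [5 8 8 7 0], max=8
Test piece L rot0 at col 0 (width 3): heights before test = [5 8 8 7 0]; fits = False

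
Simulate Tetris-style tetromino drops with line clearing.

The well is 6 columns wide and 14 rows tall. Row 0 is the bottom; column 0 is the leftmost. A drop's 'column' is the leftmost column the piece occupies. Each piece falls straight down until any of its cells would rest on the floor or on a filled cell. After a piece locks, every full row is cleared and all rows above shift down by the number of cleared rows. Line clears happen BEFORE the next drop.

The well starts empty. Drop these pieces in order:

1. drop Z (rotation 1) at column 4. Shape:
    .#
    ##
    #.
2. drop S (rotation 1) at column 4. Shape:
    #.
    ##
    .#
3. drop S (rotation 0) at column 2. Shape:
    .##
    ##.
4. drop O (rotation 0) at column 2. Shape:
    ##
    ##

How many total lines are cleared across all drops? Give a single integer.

Answer: 0

Derivation:
Drop 1: Z rot1 at col 4 lands with bottom-row=0; cleared 0 line(s) (total 0); column heights now [0 0 0 0 2 3], max=3
Drop 2: S rot1 at col 4 lands with bottom-row=3; cleared 0 line(s) (total 0); column heights now [0 0 0 0 6 5], max=6
Drop 3: S rot0 at col 2 lands with bottom-row=5; cleared 0 line(s) (total 0); column heights now [0 0 6 7 7 5], max=7
Drop 4: O rot0 at col 2 lands with bottom-row=7; cleared 0 line(s) (total 0); column heights now [0 0 9 9 7 5], max=9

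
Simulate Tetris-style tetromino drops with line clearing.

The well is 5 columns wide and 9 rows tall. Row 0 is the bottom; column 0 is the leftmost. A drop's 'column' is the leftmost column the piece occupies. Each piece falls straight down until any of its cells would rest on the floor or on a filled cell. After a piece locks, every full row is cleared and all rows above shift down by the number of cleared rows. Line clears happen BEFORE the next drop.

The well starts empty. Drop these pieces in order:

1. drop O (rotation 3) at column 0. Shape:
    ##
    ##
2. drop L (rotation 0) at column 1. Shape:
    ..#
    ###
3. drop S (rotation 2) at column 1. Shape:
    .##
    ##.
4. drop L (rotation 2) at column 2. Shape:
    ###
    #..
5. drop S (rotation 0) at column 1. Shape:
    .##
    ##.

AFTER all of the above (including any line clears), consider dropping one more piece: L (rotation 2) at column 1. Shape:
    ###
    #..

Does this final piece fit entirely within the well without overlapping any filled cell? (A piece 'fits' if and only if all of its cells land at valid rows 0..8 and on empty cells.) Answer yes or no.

Drop 1: O rot3 at col 0 lands with bottom-row=0; cleared 0 line(s) (total 0); column heights now [2 2 0 0 0], max=2
Drop 2: L rot0 at col 1 lands with bottom-row=2; cleared 0 line(s) (total 0); column heights now [2 3 3 4 0], max=4
Drop 3: S rot2 at col 1 lands with bottom-row=3; cleared 0 line(s) (total 0); column heights now [2 4 5 5 0], max=5
Drop 4: L rot2 at col 2 lands with bottom-row=5; cleared 0 line(s) (total 0); column heights now [2 4 7 7 7], max=7
Drop 5: S rot0 at col 1 lands with bottom-row=7; cleared 0 line(s) (total 0); column heights now [2 8 9 9 7], max=9
Test piece L rot2 at col 1 (width 3): heights before test = [2 8 9 9 7]; fits = False

Answer: no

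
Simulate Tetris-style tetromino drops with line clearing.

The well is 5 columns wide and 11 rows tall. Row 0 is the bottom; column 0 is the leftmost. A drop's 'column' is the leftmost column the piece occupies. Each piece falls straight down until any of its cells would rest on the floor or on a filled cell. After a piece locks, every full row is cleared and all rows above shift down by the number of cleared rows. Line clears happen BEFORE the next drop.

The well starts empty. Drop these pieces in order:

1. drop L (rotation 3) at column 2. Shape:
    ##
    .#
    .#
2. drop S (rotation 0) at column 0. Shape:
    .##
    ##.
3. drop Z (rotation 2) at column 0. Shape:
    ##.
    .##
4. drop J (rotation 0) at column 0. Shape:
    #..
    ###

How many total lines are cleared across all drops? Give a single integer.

Drop 1: L rot3 at col 2 lands with bottom-row=0; cleared 0 line(s) (total 0); column heights now [0 0 3 3 0], max=3
Drop 2: S rot0 at col 0 lands with bottom-row=2; cleared 0 line(s) (total 0); column heights now [3 4 4 3 0], max=4
Drop 3: Z rot2 at col 0 lands with bottom-row=4; cleared 0 line(s) (total 0); column heights now [6 6 5 3 0], max=6
Drop 4: J rot0 at col 0 lands with bottom-row=6; cleared 0 line(s) (total 0); column heights now [8 7 7 3 0], max=8

Answer: 0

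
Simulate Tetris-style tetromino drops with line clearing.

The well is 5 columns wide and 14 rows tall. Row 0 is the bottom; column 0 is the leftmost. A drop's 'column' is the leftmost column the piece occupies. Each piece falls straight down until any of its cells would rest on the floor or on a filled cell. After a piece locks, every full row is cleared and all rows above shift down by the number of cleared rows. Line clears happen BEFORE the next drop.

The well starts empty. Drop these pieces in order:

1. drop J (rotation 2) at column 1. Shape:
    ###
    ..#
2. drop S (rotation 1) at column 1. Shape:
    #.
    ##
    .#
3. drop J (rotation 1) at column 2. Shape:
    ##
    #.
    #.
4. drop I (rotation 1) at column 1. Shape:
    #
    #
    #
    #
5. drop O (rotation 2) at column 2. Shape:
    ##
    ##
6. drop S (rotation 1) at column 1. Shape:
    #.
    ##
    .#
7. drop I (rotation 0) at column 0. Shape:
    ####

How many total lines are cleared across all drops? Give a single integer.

Answer: 0

Derivation:
Drop 1: J rot2 at col 1 lands with bottom-row=0; cleared 0 line(s) (total 0); column heights now [0 2 2 2 0], max=2
Drop 2: S rot1 at col 1 lands with bottom-row=2; cleared 0 line(s) (total 0); column heights now [0 5 4 2 0], max=5
Drop 3: J rot1 at col 2 lands with bottom-row=4; cleared 0 line(s) (total 0); column heights now [0 5 7 7 0], max=7
Drop 4: I rot1 at col 1 lands with bottom-row=5; cleared 0 line(s) (total 0); column heights now [0 9 7 7 0], max=9
Drop 5: O rot2 at col 2 lands with bottom-row=7; cleared 0 line(s) (total 0); column heights now [0 9 9 9 0], max=9
Drop 6: S rot1 at col 1 lands with bottom-row=9; cleared 0 line(s) (total 0); column heights now [0 12 11 9 0], max=12
Drop 7: I rot0 at col 0 lands with bottom-row=12; cleared 0 line(s) (total 0); column heights now [13 13 13 13 0], max=13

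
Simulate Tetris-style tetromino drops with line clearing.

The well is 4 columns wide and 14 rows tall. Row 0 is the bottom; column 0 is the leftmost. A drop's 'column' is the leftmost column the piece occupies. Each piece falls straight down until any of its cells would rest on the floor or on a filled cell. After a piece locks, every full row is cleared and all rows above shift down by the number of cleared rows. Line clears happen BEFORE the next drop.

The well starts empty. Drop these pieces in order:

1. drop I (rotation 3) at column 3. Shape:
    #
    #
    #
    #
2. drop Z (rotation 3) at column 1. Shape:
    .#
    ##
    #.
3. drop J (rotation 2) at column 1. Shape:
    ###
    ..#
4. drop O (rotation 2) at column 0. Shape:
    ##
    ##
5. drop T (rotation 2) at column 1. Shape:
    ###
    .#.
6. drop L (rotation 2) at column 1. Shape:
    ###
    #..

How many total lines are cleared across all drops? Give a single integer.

Drop 1: I rot3 at col 3 lands with bottom-row=0; cleared 0 line(s) (total 0); column heights now [0 0 0 4], max=4
Drop 2: Z rot3 at col 1 lands with bottom-row=0; cleared 0 line(s) (total 0); column heights now [0 2 3 4], max=4
Drop 3: J rot2 at col 1 lands with bottom-row=4; cleared 0 line(s) (total 0); column heights now [0 6 6 6], max=6
Drop 4: O rot2 at col 0 lands with bottom-row=6; cleared 0 line(s) (total 0); column heights now [8 8 6 6], max=8
Drop 5: T rot2 at col 1 lands with bottom-row=7; cleared 0 line(s) (total 0); column heights now [8 9 9 9], max=9
Drop 6: L rot2 at col 1 lands with bottom-row=9; cleared 0 line(s) (total 0); column heights now [8 11 11 11], max=11

Answer: 0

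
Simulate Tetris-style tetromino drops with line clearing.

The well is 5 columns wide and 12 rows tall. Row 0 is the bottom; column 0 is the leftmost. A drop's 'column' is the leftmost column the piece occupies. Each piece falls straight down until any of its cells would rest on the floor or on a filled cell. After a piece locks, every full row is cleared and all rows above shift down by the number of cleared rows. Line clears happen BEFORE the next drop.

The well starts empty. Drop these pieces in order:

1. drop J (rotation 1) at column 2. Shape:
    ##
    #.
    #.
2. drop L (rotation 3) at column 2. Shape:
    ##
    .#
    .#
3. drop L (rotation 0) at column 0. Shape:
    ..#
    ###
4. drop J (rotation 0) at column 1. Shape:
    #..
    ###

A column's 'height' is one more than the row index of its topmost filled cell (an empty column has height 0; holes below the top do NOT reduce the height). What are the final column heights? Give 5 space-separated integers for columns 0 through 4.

Answer: 7 10 9 9 0

Derivation:
Drop 1: J rot1 at col 2 lands with bottom-row=0; cleared 0 line(s) (total 0); column heights now [0 0 3 3 0], max=3
Drop 2: L rot3 at col 2 lands with bottom-row=3; cleared 0 line(s) (total 0); column heights now [0 0 6 6 0], max=6
Drop 3: L rot0 at col 0 lands with bottom-row=6; cleared 0 line(s) (total 0); column heights now [7 7 8 6 0], max=8
Drop 4: J rot0 at col 1 lands with bottom-row=8; cleared 0 line(s) (total 0); column heights now [7 10 9 9 0], max=10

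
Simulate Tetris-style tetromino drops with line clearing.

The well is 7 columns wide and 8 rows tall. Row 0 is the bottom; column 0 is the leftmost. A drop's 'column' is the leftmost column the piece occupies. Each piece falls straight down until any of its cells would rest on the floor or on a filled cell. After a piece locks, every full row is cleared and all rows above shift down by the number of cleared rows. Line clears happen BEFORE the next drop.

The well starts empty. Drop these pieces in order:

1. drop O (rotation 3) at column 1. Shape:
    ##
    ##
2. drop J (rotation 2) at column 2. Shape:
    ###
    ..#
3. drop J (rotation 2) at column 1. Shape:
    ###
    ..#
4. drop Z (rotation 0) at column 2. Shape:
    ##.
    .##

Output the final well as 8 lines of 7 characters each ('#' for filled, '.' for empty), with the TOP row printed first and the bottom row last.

Drop 1: O rot3 at col 1 lands with bottom-row=0; cleared 0 line(s) (total 0); column heights now [0 2 2 0 0 0 0], max=2
Drop 2: J rot2 at col 2 lands with bottom-row=1; cleared 0 line(s) (total 0); column heights now [0 2 3 3 3 0 0], max=3
Drop 3: J rot2 at col 1 lands with bottom-row=3; cleared 0 line(s) (total 0); column heights now [0 5 5 5 3 0 0], max=5
Drop 4: Z rot0 at col 2 lands with bottom-row=5; cleared 0 line(s) (total 0); column heights now [0 5 7 7 6 0 0], max=7

Answer: .......
..##...
...##..
.###...
...#...
..###..
.##.#..
.##....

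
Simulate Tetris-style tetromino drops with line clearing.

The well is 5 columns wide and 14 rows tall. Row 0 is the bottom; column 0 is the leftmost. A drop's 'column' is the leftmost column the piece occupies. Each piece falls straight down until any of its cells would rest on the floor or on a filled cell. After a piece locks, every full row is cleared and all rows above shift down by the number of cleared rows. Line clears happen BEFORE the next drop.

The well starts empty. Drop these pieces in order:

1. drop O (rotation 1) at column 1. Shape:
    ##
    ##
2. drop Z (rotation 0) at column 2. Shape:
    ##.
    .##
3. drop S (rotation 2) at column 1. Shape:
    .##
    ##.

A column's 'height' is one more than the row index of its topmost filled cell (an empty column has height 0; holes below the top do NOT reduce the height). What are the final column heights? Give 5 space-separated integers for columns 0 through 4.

Drop 1: O rot1 at col 1 lands with bottom-row=0; cleared 0 line(s) (total 0); column heights now [0 2 2 0 0], max=2
Drop 2: Z rot0 at col 2 lands with bottom-row=1; cleared 0 line(s) (total 0); column heights now [0 2 3 3 2], max=3
Drop 3: S rot2 at col 1 lands with bottom-row=3; cleared 0 line(s) (total 0); column heights now [0 4 5 5 2], max=5

Answer: 0 4 5 5 2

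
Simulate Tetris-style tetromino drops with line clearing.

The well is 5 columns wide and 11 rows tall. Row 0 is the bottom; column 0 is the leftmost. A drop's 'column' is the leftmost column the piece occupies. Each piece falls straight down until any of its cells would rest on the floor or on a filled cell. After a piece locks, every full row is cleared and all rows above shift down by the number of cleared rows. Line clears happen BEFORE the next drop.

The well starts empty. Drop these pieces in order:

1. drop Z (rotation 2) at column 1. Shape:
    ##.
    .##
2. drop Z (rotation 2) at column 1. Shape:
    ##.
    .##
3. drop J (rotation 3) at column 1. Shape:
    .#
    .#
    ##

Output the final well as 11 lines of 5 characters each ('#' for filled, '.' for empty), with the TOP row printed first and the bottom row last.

Drop 1: Z rot2 at col 1 lands with bottom-row=0; cleared 0 line(s) (total 0); column heights now [0 2 2 1 0], max=2
Drop 2: Z rot2 at col 1 lands with bottom-row=2; cleared 0 line(s) (total 0); column heights now [0 4 4 3 0], max=4
Drop 3: J rot3 at col 1 lands with bottom-row=4; cleared 0 line(s) (total 0); column heights now [0 5 7 3 0], max=7

Answer: .....
.....
.....
.....
..#..
..#..
.##..
.##..
..##.
.##..
..##.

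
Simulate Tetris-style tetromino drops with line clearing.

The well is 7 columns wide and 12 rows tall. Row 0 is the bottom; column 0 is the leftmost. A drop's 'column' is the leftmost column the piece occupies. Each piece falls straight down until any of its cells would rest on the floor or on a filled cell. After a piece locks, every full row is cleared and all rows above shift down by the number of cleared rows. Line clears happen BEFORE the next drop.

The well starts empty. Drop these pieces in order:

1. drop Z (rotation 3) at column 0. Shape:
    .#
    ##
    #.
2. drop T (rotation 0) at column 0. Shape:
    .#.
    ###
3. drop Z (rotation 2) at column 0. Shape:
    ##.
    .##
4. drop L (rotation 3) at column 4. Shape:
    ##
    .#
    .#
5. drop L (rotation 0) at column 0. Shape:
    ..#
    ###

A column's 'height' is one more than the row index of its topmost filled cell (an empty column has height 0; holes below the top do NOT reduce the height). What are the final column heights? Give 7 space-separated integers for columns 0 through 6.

Answer: 8 8 9 0 3 3 0

Derivation:
Drop 1: Z rot3 at col 0 lands with bottom-row=0; cleared 0 line(s) (total 0); column heights now [2 3 0 0 0 0 0], max=3
Drop 2: T rot0 at col 0 lands with bottom-row=3; cleared 0 line(s) (total 0); column heights now [4 5 4 0 0 0 0], max=5
Drop 3: Z rot2 at col 0 lands with bottom-row=5; cleared 0 line(s) (total 0); column heights now [7 7 6 0 0 0 0], max=7
Drop 4: L rot3 at col 4 lands with bottom-row=0; cleared 0 line(s) (total 0); column heights now [7 7 6 0 3 3 0], max=7
Drop 5: L rot0 at col 0 lands with bottom-row=7; cleared 0 line(s) (total 0); column heights now [8 8 9 0 3 3 0], max=9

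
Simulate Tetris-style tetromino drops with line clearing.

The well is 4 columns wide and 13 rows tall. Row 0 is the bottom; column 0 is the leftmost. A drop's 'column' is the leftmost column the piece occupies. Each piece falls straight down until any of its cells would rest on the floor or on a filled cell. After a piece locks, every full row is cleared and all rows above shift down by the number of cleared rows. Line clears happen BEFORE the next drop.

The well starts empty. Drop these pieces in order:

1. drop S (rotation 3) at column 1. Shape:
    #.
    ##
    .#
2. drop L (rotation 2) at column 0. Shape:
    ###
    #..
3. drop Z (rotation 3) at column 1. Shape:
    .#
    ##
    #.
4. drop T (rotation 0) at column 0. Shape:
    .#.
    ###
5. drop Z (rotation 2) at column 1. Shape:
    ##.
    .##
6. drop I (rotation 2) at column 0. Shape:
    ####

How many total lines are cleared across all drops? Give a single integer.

Drop 1: S rot3 at col 1 lands with bottom-row=0; cleared 0 line(s) (total 0); column heights now [0 3 2 0], max=3
Drop 2: L rot2 at col 0 lands with bottom-row=2; cleared 0 line(s) (total 0); column heights now [4 4 4 0], max=4
Drop 3: Z rot3 at col 1 lands with bottom-row=4; cleared 0 line(s) (total 0); column heights now [4 6 7 0], max=7
Drop 4: T rot0 at col 0 lands with bottom-row=7; cleared 0 line(s) (total 0); column heights now [8 9 8 0], max=9
Drop 5: Z rot2 at col 1 lands with bottom-row=8; cleared 0 line(s) (total 0); column heights now [8 10 10 9], max=10
Drop 6: I rot2 at col 0 lands with bottom-row=10; cleared 1 line(s) (total 1); column heights now [8 10 10 9], max=10

Answer: 1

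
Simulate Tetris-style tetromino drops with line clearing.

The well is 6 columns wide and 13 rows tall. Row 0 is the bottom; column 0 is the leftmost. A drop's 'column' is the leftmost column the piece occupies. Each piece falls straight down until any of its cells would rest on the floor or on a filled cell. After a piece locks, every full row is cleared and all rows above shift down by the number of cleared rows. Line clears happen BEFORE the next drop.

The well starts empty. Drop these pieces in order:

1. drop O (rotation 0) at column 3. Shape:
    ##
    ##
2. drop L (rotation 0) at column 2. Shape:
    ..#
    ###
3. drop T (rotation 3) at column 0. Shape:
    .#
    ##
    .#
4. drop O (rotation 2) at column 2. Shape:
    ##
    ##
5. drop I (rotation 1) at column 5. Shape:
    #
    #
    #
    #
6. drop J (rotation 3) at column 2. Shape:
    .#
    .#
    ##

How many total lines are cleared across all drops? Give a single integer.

Answer: 0

Derivation:
Drop 1: O rot0 at col 3 lands with bottom-row=0; cleared 0 line(s) (total 0); column heights now [0 0 0 2 2 0], max=2
Drop 2: L rot0 at col 2 lands with bottom-row=2; cleared 0 line(s) (total 0); column heights now [0 0 3 3 4 0], max=4
Drop 3: T rot3 at col 0 lands with bottom-row=0; cleared 0 line(s) (total 0); column heights now [2 3 3 3 4 0], max=4
Drop 4: O rot2 at col 2 lands with bottom-row=3; cleared 0 line(s) (total 0); column heights now [2 3 5 5 4 0], max=5
Drop 5: I rot1 at col 5 lands with bottom-row=0; cleared 0 line(s) (total 0); column heights now [2 3 5 5 4 4], max=5
Drop 6: J rot3 at col 2 lands with bottom-row=5; cleared 0 line(s) (total 0); column heights now [2 3 6 8 4 4], max=8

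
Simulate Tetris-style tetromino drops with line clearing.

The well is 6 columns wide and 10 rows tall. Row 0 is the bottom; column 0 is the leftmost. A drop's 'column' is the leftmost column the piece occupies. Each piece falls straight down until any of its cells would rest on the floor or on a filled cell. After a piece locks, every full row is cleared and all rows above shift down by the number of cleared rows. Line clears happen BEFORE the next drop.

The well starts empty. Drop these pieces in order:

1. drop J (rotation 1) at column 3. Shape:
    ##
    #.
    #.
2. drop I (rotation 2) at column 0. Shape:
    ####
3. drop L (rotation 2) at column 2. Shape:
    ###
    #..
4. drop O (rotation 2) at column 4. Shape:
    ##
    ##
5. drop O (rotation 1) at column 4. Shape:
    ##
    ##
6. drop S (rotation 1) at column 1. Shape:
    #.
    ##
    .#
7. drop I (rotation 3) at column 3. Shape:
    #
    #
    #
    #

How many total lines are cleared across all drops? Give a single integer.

Answer: 0

Derivation:
Drop 1: J rot1 at col 3 lands with bottom-row=0; cleared 0 line(s) (total 0); column heights now [0 0 0 3 3 0], max=3
Drop 2: I rot2 at col 0 lands with bottom-row=3; cleared 0 line(s) (total 0); column heights now [4 4 4 4 3 0], max=4
Drop 3: L rot2 at col 2 lands with bottom-row=4; cleared 0 line(s) (total 0); column heights now [4 4 6 6 6 0], max=6
Drop 4: O rot2 at col 4 lands with bottom-row=6; cleared 0 line(s) (total 0); column heights now [4 4 6 6 8 8], max=8
Drop 5: O rot1 at col 4 lands with bottom-row=8; cleared 0 line(s) (total 0); column heights now [4 4 6 6 10 10], max=10
Drop 6: S rot1 at col 1 lands with bottom-row=6; cleared 0 line(s) (total 0); column heights now [4 9 8 6 10 10], max=10
Drop 7: I rot3 at col 3 lands with bottom-row=6; cleared 0 line(s) (total 0); column heights now [4 9 8 10 10 10], max=10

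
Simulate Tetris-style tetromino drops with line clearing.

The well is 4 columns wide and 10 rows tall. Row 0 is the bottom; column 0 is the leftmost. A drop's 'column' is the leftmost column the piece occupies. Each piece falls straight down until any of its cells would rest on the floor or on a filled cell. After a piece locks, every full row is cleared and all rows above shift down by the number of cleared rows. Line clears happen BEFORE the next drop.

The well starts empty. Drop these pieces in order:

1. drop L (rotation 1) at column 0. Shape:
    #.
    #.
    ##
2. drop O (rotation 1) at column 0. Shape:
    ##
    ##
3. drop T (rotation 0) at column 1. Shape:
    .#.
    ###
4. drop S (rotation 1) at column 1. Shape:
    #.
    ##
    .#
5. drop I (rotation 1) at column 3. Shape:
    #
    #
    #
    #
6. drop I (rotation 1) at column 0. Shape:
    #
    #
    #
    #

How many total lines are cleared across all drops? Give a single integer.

Answer: 2

Derivation:
Drop 1: L rot1 at col 0 lands with bottom-row=0; cleared 0 line(s) (total 0); column heights now [3 1 0 0], max=3
Drop 2: O rot1 at col 0 lands with bottom-row=3; cleared 0 line(s) (total 0); column heights now [5 5 0 0], max=5
Drop 3: T rot0 at col 1 lands with bottom-row=5; cleared 0 line(s) (total 0); column heights now [5 6 7 6], max=7
Drop 4: S rot1 at col 1 lands with bottom-row=7; cleared 0 line(s) (total 0); column heights now [5 10 9 6], max=10
Drop 5: I rot1 at col 3 lands with bottom-row=6; cleared 0 line(s) (total 0); column heights now [5 10 9 10], max=10
Drop 6: I rot1 at col 0 lands with bottom-row=5; cleared 2 line(s) (total 2); column heights now [7 8 7 8], max=8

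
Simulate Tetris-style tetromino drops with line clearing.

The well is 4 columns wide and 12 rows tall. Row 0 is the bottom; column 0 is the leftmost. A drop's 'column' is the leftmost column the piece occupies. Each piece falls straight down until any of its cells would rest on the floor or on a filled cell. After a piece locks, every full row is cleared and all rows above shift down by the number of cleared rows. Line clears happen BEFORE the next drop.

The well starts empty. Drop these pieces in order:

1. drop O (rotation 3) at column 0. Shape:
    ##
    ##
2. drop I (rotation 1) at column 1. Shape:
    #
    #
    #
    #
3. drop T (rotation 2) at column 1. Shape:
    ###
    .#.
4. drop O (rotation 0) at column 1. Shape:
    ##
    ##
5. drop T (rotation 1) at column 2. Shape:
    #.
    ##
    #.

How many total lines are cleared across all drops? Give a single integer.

Answer: 0

Derivation:
Drop 1: O rot3 at col 0 lands with bottom-row=0; cleared 0 line(s) (total 0); column heights now [2 2 0 0], max=2
Drop 2: I rot1 at col 1 lands with bottom-row=2; cleared 0 line(s) (total 0); column heights now [2 6 0 0], max=6
Drop 3: T rot2 at col 1 lands with bottom-row=5; cleared 0 line(s) (total 0); column heights now [2 7 7 7], max=7
Drop 4: O rot0 at col 1 lands with bottom-row=7; cleared 0 line(s) (total 0); column heights now [2 9 9 7], max=9
Drop 5: T rot1 at col 2 lands with bottom-row=9; cleared 0 line(s) (total 0); column heights now [2 9 12 11], max=12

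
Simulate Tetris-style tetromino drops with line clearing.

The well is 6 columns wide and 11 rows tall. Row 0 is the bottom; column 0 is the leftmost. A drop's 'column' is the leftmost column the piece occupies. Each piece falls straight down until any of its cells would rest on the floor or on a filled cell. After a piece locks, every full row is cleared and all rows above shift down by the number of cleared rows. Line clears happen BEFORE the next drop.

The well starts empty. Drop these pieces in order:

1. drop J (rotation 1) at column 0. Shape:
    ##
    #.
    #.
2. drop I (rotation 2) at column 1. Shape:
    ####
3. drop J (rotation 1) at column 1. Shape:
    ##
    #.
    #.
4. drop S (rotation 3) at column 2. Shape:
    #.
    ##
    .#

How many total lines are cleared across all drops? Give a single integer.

Drop 1: J rot1 at col 0 lands with bottom-row=0; cleared 0 line(s) (total 0); column heights now [3 3 0 0 0 0], max=3
Drop 2: I rot2 at col 1 lands with bottom-row=3; cleared 0 line(s) (total 0); column heights now [3 4 4 4 4 0], max=4
Drop 3: J rot1 at col 1 lands with bottom-row=4; cleared 0 line(s) (total 0); column heights now [3 7 7 4 4 0], max=7
Drop 4: S rot3 at col 2 lands with bottom-row=6; cleared 0 line(s) (total 0); column heights now [3 7 9 8 4 0], max=9

Answer: 0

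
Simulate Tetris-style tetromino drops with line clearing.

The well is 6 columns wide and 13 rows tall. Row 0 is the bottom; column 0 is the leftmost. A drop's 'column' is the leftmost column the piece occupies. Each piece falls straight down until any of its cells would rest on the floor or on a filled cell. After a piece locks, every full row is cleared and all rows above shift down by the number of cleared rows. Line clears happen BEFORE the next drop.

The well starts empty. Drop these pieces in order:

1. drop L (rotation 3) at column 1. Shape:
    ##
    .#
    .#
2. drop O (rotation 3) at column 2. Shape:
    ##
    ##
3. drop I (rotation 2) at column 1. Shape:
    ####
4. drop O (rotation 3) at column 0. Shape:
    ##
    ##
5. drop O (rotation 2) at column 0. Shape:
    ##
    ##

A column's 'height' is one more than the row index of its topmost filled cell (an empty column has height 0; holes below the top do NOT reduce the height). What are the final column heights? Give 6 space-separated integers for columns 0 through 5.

Answer: 10 10 6 6 6 0

Derivation:
Drop 1: L rot3 at col 1 lands with bottom-row=0; cleared 0 line(s) (total 0); column heights now [0 3 3 0 0 0], max=3
Drop 2: O rot3 at col 2 lands with bottom-row=3; cleared 0 line(s) (total 0); column heights now [0 3 5 5 0 0], max=5
Drop 3: I rot2 at col 1 lands with bottom-row=5; cleared 0 line(s) (total 0); column heights now [0 6 6 6 6 0], max=6
Drop 4: O rot3 at col 0 lands with bottom-row=6; cleared 0 line(s) (total 0); column heights now [8 8 6 6 6 0], max=8
Drop 5: O rot2 at col 0 lands with bottom-row=8; cleared 0 line(s) (total 0); column heights now [10 10 6 6 6 0], max=10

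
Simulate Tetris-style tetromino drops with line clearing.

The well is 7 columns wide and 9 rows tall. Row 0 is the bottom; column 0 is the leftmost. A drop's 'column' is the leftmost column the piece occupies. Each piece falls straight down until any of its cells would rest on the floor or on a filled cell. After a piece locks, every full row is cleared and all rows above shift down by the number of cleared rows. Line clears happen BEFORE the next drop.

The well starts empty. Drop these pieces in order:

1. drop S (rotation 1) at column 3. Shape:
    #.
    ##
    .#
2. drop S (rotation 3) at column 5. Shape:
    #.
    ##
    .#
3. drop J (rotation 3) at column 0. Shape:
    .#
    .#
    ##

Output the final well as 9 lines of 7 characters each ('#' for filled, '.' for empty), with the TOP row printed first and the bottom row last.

Answer: .......
.......
.......
.......
.......
.......
.#.#.#.
.#.####
##..#.#

Derivation:
Drop 1: S rot1 at col 3 lands with bottom-row=0; cleared 0 line(s) (total 0); column heights now [0 0 0 3 2 0 0], max=3
Drop 2: S rot3 at col 5 lands with bottom-row=0; cleared 0 line(s) (total 0); column heights now [0 0 0 3 2 3 2], max=3
Drop 3: J rot3 at col 0 lands with bottom-row=0; cleared 0 line(s) (total 0); column heights now [1 3 0 3 2 3 2], max=3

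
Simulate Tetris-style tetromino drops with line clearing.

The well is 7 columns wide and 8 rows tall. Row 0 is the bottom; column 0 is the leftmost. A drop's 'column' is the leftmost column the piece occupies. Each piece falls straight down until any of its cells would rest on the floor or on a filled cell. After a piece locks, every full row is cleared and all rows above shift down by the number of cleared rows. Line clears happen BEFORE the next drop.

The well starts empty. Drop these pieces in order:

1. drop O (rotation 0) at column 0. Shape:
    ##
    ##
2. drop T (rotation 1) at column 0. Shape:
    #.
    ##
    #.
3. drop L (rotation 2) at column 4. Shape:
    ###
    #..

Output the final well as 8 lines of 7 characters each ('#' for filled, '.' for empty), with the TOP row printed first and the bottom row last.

Drop 1: O rot0 at col 0 lands with bottom-row=0; cleared 0 line(s) (total 0); column heights now [2 2 0 0 0 0 0], max=2
Drop 2: T rot1 at col 0 lands with bottom-row=2; cleared 0 line(s) (total 0); column heights now [5 4 0 0 0 0 0], max=5
Drop 3: L rot2 at col 4 lands with bottom-row=0; cleared 0 line(s) (total 0); column heights now [5 4 0 0 2 2 2], max=5

Answer: .......
.......
.......
#......
##.....
#......
##..###
##..#..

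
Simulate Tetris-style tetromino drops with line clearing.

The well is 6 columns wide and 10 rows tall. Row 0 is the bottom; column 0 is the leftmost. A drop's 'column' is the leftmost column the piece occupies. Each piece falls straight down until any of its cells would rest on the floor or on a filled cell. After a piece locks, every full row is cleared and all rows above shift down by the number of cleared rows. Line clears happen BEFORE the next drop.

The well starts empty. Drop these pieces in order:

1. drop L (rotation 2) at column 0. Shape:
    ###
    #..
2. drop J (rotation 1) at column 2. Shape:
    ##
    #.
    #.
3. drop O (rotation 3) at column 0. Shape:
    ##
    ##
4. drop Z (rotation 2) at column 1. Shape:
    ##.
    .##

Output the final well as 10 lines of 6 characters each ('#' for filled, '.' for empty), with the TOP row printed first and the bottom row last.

Drop 1: L rot2 at col 0 lands with bottom-row=0; cleared 0 line(s) (total 0); column heights now [2 2 2 0 0 0], max=2
Drop 2: J rot1 at col 2 lands with bottom-row=2; cleared 0 line(s) (total 0); column heights now [2 2 5 5 0 0], max=5
Drop 3: O rot3 at col 0 lands with bottom-row=2; cleared 0 line(s) (total 0); column heights now [4 4 5 5 0 0], max=5
Drop 4: Z rot2 at col 1 lands with bottom-row=5; cleared 0 line(s) (total 0); column heights now [4 7 7 6 0 0], max=7

Answer: ......
......
......
.##...
..##..
..##..
###...
###...
###...
#.....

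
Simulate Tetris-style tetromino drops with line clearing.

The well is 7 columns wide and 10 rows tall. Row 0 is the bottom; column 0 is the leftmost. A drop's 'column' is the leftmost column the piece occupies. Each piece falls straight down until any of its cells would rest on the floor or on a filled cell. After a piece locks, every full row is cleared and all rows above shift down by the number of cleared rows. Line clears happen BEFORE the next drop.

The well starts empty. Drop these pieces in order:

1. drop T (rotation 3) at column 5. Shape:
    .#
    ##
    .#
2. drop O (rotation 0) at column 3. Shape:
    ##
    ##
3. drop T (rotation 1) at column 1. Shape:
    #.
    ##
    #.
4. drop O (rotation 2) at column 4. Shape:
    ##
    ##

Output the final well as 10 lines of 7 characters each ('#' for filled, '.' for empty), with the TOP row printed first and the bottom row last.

Answer: .......
.......
.......
.......
.......
.......
....##.
.#..###
.######
.#.##.#

Derivation:
Drop 1: T rot3 at col 5 lands with bottom-row=0; cleared 0 line(s) (total 0); column heights now [0 0 0 0 0 2 3], max=3
Drop 2: O rot0 at col 3 lands with bottom-row=0; cleared 0 line(s) (total 0); column heights now [0 0 0 2 2 2 3], max=3
Drop 3: T rot1 at col 1 lands with bottom-row=0; cleared 0 line(s) (total 0); column heights now [0 3 2 2 2 2 3], max=3
Drop 4: O rot2 at col 4 lands with bottom-row=2; cleared 0 line(s) (total 0); column heights now [0 3 2 2 4 4 3], max=4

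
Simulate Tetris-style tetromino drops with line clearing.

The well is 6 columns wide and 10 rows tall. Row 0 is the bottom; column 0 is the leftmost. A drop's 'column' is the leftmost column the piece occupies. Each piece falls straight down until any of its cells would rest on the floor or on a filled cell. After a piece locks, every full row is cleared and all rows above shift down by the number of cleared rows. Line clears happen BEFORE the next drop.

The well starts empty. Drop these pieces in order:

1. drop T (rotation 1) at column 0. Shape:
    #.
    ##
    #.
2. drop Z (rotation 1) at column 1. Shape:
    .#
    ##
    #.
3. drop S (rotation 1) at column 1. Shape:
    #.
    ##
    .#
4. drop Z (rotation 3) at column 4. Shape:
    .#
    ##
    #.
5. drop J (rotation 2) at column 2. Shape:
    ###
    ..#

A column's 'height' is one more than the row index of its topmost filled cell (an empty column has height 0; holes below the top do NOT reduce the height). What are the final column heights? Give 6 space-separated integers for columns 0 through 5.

Drop 1: T rot1 at col 0 lands with bottom-row=0; cleared 0 line(s) (total 0); column heights now [3 2 0 0 0 0], max=3
Drop 2: Z rot1 at col 1 lands with bottom-row=2; cleared 0 line(s) (total 0); column heights now [3 4 5 0 0 0], max=5
Drop 3: S rot1 at col 1 lands with bottom-row=5; cleared 0 line(s) (total 0); column heights now [3 8 7 0 0 0], max=8
Drop 4: Z rot3 at col 4 lands with bottom-row=0; cleared 0 line(s) (total 0); column heights now [3 8 7 0 2 3], max=8
Drop 5: J rot2 at col 2 lands with bottom-row=6; cleared 0 line(s) (total 0); column heights now [3 8 8 8 8 3], max=8

Answer: 3 8 8 8 8 3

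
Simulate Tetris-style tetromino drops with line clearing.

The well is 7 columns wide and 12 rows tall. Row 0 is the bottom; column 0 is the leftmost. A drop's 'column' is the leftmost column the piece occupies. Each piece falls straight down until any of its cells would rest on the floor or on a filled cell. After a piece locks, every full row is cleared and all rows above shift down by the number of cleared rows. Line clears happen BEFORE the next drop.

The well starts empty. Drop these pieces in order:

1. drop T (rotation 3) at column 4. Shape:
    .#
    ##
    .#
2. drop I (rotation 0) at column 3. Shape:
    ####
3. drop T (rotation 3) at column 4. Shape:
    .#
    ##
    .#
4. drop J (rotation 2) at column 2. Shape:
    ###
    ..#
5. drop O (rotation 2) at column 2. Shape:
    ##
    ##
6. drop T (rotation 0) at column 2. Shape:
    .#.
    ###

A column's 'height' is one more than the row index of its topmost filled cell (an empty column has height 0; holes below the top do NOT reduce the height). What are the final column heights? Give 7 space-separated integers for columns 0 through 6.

Drop 1: T rot3 at col 4 lands with bottom-row=0; cleared 0 line(s) (total 0); column heights now [0 0 0 0 2 3 0], max=3
Drop 2: I rot0 at col 3 lands with bottom-row=3; cleared 0 line(s) (total 0); column heights now [0 0 0 4 4 4 4], max=4
Drop 3: T rot3 at col 4 lands with bottom-row=4; cleared 0 line(s) (total 0); column heights now [0 0 0 4 6 7 4], max=7
Drop 4: J rot2 at col 2 lands with bottom-row=6; cleared 0 line(s) (total 0); column heights now [0 0 8 8 8 7 4], max=8
Drop 5: O rot2 at col 2 lands with bottom-row=8; cleared 0 line(s) (total 0); column heights now [0 0 10 10 8 7 4], max=10
Drop 6: T rot0 at col 2 lands with bottom-row=10; cleared 0 line(s) (total 0); column heights now [0 0 11 12 11 7 4], max=12

Answer: 0 0 11 12 11 7 4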